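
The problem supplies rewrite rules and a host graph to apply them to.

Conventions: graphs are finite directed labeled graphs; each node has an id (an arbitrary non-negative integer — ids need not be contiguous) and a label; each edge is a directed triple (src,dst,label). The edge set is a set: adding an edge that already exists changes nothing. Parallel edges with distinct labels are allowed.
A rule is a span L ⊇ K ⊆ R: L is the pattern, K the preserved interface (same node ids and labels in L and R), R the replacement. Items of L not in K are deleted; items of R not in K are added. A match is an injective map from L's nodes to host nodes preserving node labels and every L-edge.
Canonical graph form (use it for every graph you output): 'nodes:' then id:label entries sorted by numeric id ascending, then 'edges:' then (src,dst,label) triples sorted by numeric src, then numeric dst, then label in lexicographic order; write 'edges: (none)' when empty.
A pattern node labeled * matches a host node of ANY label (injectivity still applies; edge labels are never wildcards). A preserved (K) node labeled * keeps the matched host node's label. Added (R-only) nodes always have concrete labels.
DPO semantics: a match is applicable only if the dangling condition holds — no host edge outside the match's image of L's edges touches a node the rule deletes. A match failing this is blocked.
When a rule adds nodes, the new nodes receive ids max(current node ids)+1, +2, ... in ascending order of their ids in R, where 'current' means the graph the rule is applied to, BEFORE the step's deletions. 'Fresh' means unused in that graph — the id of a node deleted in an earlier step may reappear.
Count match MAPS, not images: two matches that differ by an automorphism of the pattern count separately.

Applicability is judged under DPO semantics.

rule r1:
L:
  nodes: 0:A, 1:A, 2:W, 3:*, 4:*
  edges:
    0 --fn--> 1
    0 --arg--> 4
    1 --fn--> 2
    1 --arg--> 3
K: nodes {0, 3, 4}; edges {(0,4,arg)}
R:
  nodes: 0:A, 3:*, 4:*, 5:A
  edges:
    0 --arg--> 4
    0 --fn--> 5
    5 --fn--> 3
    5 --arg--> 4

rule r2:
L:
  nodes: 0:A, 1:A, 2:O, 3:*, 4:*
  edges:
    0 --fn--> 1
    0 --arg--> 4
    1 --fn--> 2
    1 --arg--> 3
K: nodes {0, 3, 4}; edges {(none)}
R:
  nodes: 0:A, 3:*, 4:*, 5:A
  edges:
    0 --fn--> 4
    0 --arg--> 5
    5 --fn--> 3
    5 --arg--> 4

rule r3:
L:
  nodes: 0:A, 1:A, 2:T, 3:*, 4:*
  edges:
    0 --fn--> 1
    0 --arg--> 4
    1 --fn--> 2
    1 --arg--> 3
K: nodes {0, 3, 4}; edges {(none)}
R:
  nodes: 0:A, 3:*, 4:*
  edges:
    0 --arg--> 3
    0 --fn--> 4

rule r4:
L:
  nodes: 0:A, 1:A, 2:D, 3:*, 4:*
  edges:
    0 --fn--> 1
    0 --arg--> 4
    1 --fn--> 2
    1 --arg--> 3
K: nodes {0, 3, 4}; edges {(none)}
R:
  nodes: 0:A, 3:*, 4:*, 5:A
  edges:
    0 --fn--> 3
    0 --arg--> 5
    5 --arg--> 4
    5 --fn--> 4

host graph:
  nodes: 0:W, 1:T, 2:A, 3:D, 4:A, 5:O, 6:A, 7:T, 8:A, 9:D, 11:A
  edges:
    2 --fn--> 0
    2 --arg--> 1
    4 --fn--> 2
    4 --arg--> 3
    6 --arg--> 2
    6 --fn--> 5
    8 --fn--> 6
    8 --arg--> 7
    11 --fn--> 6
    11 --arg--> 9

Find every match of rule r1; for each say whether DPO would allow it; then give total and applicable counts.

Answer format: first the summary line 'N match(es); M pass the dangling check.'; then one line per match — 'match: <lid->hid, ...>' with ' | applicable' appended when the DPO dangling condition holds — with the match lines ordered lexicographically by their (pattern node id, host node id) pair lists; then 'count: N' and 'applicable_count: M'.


1 match(es); 0 pass the dangling check.
match: 0->4, 1->2, 2->0, 3->1, 4->3
count: 1
applicable_count: 0


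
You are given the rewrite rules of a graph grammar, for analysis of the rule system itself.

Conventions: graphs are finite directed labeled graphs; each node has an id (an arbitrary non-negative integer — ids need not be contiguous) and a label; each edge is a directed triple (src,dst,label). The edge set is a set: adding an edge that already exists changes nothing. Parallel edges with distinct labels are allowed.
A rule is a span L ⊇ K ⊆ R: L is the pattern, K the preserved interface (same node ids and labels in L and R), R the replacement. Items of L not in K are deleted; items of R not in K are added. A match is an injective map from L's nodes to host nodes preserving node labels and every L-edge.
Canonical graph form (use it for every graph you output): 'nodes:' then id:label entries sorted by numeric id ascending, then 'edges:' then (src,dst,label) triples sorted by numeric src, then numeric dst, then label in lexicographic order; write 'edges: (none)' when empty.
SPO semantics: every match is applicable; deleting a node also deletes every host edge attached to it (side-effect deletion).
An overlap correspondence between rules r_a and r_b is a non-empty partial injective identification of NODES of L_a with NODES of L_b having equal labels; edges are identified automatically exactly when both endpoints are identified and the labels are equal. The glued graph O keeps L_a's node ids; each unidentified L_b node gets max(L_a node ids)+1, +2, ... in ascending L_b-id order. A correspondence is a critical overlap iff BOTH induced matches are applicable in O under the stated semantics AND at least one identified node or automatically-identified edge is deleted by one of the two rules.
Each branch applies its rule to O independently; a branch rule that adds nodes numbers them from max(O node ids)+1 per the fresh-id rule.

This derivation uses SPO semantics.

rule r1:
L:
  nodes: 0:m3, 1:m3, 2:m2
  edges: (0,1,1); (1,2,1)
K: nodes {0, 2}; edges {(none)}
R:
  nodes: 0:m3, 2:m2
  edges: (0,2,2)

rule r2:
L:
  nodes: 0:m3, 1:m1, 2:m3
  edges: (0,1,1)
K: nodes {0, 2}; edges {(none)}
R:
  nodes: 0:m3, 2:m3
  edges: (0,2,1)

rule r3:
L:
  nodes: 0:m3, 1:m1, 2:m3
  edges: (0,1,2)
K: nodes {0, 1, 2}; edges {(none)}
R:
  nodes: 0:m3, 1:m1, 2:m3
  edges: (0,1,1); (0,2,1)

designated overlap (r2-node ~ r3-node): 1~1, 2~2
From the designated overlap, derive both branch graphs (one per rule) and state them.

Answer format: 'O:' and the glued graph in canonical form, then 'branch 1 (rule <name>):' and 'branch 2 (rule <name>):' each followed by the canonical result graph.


O:
nodes: 0:m3, 1:m1, 2:m3, 3:m3
edges: (0,1,1); (3,1,2)
branch 1 (rule r2):
nodes: 0:m3, 2:m3, 3:m3
edges: (0,2,1)
branch 2 (rule r3):
nodes: 0:m3, 1:m1, 2:m3, 3:m3
edges: (0,1,1); (3,1,1); (3,2,1)


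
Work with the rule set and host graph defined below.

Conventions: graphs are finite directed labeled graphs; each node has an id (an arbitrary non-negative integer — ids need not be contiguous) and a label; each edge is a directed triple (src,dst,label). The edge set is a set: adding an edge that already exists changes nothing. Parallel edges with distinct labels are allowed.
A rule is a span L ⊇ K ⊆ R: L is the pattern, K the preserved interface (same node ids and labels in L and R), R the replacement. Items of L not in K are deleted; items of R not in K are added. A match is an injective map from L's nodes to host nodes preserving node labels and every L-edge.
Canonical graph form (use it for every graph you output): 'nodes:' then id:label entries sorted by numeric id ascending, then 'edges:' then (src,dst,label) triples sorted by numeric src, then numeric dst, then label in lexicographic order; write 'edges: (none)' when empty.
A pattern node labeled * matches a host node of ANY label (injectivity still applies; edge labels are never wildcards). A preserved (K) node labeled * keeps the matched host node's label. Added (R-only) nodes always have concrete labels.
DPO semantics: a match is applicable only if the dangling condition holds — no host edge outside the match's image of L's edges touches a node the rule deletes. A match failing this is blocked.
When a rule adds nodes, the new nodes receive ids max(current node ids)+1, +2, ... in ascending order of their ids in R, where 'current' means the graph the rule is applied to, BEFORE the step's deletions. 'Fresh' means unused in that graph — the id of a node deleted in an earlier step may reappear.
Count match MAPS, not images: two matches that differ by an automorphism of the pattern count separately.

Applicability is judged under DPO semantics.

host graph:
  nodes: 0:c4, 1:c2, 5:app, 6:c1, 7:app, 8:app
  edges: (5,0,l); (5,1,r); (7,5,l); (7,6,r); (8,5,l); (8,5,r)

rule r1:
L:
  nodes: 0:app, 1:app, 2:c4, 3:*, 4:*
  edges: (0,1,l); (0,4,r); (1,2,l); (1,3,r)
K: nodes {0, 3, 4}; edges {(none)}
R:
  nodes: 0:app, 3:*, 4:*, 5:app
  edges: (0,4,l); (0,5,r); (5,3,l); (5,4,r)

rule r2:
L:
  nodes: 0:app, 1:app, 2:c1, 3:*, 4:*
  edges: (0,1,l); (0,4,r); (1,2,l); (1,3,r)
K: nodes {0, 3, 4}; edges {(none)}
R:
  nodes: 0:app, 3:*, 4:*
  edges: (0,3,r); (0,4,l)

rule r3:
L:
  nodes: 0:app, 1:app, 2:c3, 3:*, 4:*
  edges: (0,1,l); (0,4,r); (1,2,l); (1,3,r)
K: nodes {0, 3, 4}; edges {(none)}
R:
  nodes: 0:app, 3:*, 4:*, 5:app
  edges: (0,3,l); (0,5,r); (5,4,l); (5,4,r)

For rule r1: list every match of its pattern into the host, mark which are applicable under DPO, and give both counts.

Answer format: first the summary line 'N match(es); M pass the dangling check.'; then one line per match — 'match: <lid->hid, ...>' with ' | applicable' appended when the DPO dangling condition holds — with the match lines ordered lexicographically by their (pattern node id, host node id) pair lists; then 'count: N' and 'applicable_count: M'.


1 match(es); 0 pass the dangling check.
match: 0->7, 1->5, 2->0, 3->1, 4->6
count: 1
applicable_count: 0


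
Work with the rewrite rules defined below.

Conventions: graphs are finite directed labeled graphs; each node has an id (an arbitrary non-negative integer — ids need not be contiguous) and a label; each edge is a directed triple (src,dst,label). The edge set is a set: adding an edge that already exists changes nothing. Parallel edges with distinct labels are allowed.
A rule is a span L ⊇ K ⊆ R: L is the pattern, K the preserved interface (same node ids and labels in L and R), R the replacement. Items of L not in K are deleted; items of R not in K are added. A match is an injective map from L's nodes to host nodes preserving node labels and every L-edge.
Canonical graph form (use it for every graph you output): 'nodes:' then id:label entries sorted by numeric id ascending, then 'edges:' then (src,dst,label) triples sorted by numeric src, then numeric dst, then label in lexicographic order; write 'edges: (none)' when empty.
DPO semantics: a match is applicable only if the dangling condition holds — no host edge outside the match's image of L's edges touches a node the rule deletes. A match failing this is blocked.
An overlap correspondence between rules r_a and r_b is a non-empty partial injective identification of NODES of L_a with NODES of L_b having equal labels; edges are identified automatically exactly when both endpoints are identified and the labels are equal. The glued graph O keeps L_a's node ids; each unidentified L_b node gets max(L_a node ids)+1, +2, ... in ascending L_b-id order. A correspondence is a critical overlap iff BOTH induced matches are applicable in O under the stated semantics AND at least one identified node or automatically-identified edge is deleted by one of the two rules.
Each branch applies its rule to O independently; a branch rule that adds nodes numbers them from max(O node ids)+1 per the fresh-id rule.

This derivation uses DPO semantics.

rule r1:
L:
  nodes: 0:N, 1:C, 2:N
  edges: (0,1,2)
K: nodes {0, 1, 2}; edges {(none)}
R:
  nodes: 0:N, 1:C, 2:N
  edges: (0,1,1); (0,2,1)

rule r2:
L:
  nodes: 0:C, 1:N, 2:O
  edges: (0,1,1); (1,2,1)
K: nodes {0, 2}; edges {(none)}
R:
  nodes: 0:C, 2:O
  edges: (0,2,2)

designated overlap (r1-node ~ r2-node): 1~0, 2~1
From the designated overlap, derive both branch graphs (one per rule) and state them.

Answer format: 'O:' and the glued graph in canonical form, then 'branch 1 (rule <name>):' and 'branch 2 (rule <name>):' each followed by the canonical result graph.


O:
nodes: 0:N, 1:C, 2:N, 3:O
edges: (0,1,2); (1,2,1); (2,3,1)
branch 1 (rule r1):
nodes: 0:N, 1:C, 2:N, 3:O
edges: (0,1,1); (0,2,1); (1,2,1); (2,3,1)
branch 2 (rule r2):
nodes: 0:N, 1:C, 3:O
edges: (0,1,2); (1,3,2)


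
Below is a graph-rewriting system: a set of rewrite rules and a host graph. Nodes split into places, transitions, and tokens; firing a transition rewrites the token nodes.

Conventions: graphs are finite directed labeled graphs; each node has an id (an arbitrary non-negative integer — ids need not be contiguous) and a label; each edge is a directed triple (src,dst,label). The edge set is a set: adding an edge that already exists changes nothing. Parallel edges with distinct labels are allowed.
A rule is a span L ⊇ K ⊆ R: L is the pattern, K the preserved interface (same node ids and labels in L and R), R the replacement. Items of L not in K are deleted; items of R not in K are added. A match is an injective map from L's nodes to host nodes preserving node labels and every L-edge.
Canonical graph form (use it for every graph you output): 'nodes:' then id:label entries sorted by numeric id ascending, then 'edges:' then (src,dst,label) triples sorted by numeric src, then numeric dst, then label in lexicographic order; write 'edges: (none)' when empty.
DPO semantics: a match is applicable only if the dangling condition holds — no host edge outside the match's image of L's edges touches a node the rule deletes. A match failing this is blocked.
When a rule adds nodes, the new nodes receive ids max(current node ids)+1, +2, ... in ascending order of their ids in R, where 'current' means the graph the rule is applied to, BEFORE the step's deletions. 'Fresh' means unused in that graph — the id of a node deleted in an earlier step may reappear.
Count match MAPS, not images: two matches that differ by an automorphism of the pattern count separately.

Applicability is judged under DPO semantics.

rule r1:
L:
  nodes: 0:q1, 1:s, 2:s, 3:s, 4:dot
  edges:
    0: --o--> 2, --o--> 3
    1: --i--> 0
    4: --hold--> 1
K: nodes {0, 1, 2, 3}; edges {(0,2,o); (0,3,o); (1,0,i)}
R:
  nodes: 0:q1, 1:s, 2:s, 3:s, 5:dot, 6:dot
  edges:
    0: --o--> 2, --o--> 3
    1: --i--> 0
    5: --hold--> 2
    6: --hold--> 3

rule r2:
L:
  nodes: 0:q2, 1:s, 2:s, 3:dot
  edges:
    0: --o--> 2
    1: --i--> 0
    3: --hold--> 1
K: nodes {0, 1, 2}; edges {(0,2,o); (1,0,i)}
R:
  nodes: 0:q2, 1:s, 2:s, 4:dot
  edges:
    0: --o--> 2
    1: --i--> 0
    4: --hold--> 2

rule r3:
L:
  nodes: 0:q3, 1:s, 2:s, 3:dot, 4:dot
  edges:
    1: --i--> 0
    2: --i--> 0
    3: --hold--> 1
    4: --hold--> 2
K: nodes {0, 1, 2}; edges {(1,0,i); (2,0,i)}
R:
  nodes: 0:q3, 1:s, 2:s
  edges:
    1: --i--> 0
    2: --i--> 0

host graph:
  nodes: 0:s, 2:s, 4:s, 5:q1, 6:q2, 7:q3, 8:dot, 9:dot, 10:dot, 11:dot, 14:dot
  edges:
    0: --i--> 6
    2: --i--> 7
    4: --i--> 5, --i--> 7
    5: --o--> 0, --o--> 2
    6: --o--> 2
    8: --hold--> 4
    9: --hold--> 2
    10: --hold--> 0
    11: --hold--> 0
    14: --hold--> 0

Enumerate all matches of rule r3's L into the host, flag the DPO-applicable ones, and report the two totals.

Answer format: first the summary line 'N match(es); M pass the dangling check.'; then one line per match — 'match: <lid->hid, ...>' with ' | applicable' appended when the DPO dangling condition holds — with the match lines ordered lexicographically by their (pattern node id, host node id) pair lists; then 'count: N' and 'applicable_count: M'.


2 match(es); 2 pass the dangling check.
match: 0->7, 1->2, 2->4, 3->9, 4->8 | applicable
match: 0->7, 1->4, 2->2, 3->8, 4->9 | applicable
count: 2
applicable_count: 2


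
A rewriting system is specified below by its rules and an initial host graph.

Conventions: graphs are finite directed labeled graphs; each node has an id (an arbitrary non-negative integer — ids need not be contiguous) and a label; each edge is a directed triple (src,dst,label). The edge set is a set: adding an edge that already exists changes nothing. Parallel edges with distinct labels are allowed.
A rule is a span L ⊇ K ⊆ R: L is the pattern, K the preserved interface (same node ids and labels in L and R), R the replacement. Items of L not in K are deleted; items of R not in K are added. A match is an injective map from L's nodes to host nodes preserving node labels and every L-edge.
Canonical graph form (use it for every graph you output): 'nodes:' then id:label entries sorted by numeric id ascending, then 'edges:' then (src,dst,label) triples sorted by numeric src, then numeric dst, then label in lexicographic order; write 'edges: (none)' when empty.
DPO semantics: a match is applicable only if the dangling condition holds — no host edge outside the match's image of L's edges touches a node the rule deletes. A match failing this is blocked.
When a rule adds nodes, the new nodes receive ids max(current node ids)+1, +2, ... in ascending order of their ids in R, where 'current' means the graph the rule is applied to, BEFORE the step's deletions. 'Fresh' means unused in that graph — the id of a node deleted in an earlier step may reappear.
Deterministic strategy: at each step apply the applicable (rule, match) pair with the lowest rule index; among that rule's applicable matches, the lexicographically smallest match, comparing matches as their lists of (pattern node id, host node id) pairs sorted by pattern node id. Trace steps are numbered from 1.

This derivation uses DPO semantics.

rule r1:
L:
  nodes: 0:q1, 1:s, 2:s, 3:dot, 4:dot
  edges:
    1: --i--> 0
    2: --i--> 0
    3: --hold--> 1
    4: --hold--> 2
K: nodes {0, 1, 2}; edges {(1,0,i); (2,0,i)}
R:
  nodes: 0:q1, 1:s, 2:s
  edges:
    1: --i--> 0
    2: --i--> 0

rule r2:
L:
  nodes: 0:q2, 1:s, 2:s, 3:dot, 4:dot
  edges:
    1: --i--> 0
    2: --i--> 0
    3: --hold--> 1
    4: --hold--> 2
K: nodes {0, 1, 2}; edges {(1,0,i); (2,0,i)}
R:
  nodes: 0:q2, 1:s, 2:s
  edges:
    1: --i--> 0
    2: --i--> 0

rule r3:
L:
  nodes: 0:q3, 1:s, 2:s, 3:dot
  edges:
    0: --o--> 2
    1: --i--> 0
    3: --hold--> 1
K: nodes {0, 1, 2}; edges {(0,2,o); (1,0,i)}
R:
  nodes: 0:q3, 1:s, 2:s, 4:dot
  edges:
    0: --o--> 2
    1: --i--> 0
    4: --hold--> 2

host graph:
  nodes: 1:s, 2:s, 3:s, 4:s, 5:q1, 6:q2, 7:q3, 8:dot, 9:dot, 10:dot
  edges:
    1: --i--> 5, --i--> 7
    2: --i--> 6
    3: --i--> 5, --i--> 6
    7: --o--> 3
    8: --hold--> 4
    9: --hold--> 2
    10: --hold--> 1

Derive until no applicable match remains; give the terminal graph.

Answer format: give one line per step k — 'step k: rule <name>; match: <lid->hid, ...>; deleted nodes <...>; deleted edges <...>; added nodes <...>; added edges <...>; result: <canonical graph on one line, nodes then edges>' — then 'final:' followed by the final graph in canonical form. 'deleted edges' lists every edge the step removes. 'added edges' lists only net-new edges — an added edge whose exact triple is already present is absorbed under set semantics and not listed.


step 1: rule r3; match: 0->7, 1->1, 2->3, 3->10; deleted nodes 10; deleted edges (10,1,hold); added nodes 11; added edges (11,3,hold); result: nodes: 1:s, 2:s, 3:s, 4:s, 5:q1, 6:q2, 7:q3, 8:dot, 9:dot, 11:dot edges: (1,5,i); (1,7,i); (2,6,i); (3,5,i); (3,6,i); (7,3,o); (8,4,hold); (9,2,hold); (11,3,hold)
step 2: rule r2; match: 0->6, 1->2, 2->3, 3->9, 4->11; deleted nodes 9, 11; deleted edges (9,2,hold); (11,3,hold); added nodes (none); added edges (none); result: nodes: 1:s, 2:s, 3:s, 4:s, 5:q1, 6:q2, 7:q3, 8:dot edges: (1,5,i); (1,7,i); (2,6,i); (3,5,i); (3,6,i); (7,3,o); (8,4,hold)
final:
nodes: 1:s, 2:s, 3:s, 4:s, 5:q1, 6:q2, 7:q3, 8:dot
edges: (1,5,i); (1,7,i); (2,6,i); (3,5,i); (3,6,i); (7,3,o); (8,4,hold)


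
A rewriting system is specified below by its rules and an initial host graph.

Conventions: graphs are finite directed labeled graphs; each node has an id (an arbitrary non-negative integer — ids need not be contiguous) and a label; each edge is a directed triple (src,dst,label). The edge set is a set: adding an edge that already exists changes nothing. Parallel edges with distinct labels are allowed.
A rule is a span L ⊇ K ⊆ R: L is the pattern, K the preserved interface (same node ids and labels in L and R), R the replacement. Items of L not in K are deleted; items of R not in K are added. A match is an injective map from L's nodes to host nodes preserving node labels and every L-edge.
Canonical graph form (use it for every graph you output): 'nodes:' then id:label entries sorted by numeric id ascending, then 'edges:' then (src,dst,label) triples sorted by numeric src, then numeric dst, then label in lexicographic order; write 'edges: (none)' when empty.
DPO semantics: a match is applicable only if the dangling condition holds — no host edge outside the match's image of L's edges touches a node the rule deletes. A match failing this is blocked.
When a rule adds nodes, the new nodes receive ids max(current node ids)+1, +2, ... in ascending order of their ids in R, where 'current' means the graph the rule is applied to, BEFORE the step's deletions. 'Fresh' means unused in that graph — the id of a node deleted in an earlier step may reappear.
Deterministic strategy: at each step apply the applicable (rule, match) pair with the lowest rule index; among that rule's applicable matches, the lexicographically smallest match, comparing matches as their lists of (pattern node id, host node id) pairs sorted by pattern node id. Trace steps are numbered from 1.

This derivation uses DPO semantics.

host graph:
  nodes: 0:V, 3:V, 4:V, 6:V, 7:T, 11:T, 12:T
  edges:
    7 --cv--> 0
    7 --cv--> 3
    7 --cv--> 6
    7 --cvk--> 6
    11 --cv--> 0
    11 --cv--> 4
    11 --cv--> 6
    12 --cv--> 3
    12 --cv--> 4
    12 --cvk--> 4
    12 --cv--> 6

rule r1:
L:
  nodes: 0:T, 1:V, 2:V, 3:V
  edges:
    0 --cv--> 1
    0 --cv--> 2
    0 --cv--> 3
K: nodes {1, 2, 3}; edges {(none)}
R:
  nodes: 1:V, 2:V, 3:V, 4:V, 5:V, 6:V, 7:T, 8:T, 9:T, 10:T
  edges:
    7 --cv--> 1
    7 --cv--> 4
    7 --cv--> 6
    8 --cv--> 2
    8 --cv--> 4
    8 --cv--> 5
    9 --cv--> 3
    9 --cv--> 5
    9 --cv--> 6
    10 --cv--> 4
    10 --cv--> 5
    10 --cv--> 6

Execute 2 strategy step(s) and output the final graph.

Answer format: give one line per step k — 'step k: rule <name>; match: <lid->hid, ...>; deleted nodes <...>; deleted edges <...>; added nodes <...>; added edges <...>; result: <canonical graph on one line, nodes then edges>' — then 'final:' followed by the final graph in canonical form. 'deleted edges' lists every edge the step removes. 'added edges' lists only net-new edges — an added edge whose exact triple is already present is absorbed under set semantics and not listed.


step 1: rule r1; match: 0->11, 1->0, 2->4, 3->6; deleted nodes 11; deleted edges (11,0,cv); (11,4,cv); (11,6,cv); added nodes 13, 14, 15, 16, 17, 18, 19; added edges (16,0,cv); (16,13,cv); (16,15,cv); (17,4,cv); (17,13,cv); (17,14,cv); (18,6,cv); (18,14,cv); (18,15,cv); (19,13,cv); (19,14,cv); (19,15,cv); result: nodes: 0:V, 3:V, 4:V, 6:V, 7:T, 12:T, 13:V, 14:V, 15:V, 16:T, 17:T, 18:T, 19:T edges: (7,0,cv); (7,3,cv); (7,6,cv); (7,6,cvk); (12,3,cv); (12,4,cv); (12,4,cvk); (12,6,cv); (16,0,cv); (16,13,cv); (16,15,cv); (17,4,cv); (17,13,cv); (17,14,cv); (18,6,cv); (18,14,cv); (18,15,cv); (19,13,cv); (19,14,cv); (19,15,cv)
step 2: rule r1; match: 0->16, 1->0, 2->13, 3->15; deleted nodes 16; deleted edges (16,0,cv); (16,13,cv); (16,15,cv); added nodes 20, 21, 22, 23, 24, 25, 26; added edges (23,0,cv); (23,20,cv); (23,22,cv); (24,13,cv); (24,20,cv); (24,21,cv); (25,15,cv); (25,21,cv); (25,22,cv); (26,20,cv); (26,21,cv); (26,22,cv); result: nodes: 0:V, 3:V, 4:V, 6:V, 7:T, 12:T, 13:V, 14:V, 15:V, 17:T, 18:T, 19:T, 20:V, 21:V, 22:V, 23:T, 24:T, 25:T, 26:T edges: (7,0,cv); (7,3,cv); (7,6,cv); (7,6,cvk); (12,3,cv); (12,4,cv); (12,4,cvk); (12,6,cv); (17,4,cv); (17,13,cv); (17,14,cv); (18,6,cv); (18,14,cv); (18,15,cv); (19,13,cv); (19,14,cv); (19,15,cv); (23,0,cv); (23,20,cv); (23,22,cv); (24,13,cv); (24,20,cv); (24,21,cv); (25,15,cv); (25,21,cv); (25,22,cv); (26,20,cv); (26,21,cv); (26,22,cv)
final:
nodes: 0:V, 3:V, 4:V, 6:V, 7:T, 12:T, 13:V, 14:V, 15:V, 17:T, 18:T, 19:T, 20:V, 21:V, 22:V, 23:T, 24:T, 25:T, 26:T
edges: (7,0,cv); (7,3,cv); (7,6,cv); (7,6,cvk); (12,3,cv); (12,4,cv); (12,4,cvk); (12,6,cv); (17,4,cv); (17,13,cv); (17,14,cv); (18,6,cv); (18,14,cv); (18,15,cv); (19,13,cv); (19,14,cv); (19,15,cv); (23,0,cv); (23,20,cv); (23,22,cv); (24,13,cv); (24,20,cv); (24,21,cv); (25,15,cv); (25,21,cv); (25,22,cv); (26,20,cv); (26,21,cv); (26,22,cv)


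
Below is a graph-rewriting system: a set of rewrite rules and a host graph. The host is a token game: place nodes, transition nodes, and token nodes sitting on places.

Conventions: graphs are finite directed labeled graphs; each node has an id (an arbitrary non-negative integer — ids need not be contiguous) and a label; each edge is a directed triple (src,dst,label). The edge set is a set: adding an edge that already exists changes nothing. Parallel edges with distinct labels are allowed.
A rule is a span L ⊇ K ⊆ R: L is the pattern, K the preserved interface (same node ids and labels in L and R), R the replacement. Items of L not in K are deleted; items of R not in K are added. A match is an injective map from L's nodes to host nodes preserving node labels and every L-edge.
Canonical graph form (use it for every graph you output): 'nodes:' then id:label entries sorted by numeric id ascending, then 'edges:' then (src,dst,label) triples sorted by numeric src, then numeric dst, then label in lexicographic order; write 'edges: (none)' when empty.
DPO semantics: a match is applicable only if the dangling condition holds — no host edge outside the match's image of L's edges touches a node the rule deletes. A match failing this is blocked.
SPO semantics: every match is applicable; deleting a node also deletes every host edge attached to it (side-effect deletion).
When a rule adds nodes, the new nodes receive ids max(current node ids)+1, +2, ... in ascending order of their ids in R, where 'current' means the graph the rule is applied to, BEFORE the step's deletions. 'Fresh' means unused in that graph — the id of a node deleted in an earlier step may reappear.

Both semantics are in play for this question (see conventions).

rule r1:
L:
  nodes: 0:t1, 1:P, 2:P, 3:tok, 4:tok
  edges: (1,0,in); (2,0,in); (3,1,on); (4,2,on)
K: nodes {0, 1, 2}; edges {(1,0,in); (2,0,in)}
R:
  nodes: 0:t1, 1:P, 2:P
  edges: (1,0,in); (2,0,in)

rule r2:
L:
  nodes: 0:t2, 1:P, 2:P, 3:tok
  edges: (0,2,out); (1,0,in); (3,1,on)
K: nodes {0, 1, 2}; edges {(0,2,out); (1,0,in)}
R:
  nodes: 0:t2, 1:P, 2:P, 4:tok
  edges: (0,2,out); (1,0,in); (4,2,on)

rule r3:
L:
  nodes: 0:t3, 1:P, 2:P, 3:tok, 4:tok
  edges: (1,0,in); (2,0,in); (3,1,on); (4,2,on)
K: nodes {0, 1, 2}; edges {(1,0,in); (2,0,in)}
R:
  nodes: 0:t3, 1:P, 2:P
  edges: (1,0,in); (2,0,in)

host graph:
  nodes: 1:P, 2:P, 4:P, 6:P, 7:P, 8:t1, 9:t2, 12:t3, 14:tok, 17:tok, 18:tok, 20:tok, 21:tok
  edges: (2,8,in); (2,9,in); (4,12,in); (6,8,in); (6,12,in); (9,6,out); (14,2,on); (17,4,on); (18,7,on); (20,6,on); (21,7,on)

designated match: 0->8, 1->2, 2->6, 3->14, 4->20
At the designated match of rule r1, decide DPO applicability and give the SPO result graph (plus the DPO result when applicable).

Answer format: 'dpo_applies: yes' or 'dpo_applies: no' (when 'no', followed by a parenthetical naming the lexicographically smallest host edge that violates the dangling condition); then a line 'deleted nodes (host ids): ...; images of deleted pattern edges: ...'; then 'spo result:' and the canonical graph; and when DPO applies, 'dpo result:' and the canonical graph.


dpo_applies: yes
deleted nodes (host ids): 14, 20; images of deleted pattern edges: (14,2,on); (20,6,on)
spo result:
nodes: 1:P, 2:P, 4:P, 6:P, 7:P, 8:t1, 9:t2, 12:t3, 17:tok, 18:tok, 21:tok
edges: (2,8,in); (2,9,in); (4,12,in); (6,8,in); (6,12,in); (9,6,out); (17,4,on); (18,7,on); (21,7,on)
dpo result:
nodes: 1:P, 2:P, 4:P, 6:P, 7:P, 8:t1, 9:t2, 12:t3, 17:tok, 18:tok, 21:tok
edges: (2,8,in); (2,9,in); (4,12,in); (6,8,in); (6,12,in); (9,6,out); (17,4,on); (18,7,on); (21,7,on)


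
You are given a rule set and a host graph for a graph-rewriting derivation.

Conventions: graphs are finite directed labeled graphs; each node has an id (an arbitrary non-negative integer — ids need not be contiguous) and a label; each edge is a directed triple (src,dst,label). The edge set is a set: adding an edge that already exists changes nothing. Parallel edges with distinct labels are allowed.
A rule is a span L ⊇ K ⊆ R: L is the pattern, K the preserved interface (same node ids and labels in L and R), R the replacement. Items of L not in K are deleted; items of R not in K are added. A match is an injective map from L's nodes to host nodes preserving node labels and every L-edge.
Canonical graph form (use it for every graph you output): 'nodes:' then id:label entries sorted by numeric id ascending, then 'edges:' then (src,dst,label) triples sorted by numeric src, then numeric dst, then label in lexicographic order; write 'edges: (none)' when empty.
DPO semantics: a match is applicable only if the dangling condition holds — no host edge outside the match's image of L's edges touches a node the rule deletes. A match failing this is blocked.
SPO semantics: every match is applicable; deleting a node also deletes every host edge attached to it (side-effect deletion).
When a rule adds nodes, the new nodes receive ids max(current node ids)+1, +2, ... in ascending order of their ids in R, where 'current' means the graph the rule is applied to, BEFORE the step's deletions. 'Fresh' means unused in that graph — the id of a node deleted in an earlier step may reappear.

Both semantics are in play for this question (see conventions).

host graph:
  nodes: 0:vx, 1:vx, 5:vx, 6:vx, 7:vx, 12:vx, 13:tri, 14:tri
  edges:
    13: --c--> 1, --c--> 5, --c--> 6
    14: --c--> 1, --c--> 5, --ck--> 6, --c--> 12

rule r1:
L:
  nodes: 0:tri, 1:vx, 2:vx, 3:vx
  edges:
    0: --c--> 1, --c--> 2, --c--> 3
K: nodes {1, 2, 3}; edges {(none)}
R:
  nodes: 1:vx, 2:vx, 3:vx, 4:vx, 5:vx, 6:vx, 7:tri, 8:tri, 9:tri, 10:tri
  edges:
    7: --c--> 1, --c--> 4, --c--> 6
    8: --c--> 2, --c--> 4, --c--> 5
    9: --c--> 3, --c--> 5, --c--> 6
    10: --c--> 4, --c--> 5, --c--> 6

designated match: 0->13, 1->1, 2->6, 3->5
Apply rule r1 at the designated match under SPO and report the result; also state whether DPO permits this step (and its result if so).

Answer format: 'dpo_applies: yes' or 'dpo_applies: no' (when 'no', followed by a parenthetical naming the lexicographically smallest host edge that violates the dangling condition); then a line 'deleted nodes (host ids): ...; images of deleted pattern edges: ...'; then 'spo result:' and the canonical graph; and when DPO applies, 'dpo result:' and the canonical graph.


dpo_applies: yes
deleted nodes (host ids): 13; images of deleted pattern edges: (13,1,c); (13,5,c); (13,6,c)
spo result:
nodes: 0:vx, 1:vx, 5:vx, 6:vx, 7:vx, 12:vx, 14:tri, 15:vx, 16:vx, 17:vx, 18:tri, 19:tri, 20:tri, 21:tri
edges: (14,1,c); (14,5,c); (14,6,ck); (14,12,c); (18,1,c); (18,15,c); (18,17,c); (19,6,c); (19,15,c); (19,16,c); (20,5,c); (20,16,c); (20,17,c); (21,15,c); (21,16,c); (21,17,c)
dpo result:
nodes: 0:vx, 1:vx, 5:vx, 6:vx, 7:vx, 12:vx, 14:tri, 15:vx, 16:vx, 17:vx, 18:tri, 19:tri, 20:tri, 21:tri
edges: (14,1,c); (14,5,c); (14,6,ck); (14,12,c); (18,1,c); (18,15,c); (18,17,c); (19,6,c); (19,15,c); (19,16,c); (20,5,c); (20,16,c); (20,17,c); (21,15,c); (21,16,c); (21,17,c)


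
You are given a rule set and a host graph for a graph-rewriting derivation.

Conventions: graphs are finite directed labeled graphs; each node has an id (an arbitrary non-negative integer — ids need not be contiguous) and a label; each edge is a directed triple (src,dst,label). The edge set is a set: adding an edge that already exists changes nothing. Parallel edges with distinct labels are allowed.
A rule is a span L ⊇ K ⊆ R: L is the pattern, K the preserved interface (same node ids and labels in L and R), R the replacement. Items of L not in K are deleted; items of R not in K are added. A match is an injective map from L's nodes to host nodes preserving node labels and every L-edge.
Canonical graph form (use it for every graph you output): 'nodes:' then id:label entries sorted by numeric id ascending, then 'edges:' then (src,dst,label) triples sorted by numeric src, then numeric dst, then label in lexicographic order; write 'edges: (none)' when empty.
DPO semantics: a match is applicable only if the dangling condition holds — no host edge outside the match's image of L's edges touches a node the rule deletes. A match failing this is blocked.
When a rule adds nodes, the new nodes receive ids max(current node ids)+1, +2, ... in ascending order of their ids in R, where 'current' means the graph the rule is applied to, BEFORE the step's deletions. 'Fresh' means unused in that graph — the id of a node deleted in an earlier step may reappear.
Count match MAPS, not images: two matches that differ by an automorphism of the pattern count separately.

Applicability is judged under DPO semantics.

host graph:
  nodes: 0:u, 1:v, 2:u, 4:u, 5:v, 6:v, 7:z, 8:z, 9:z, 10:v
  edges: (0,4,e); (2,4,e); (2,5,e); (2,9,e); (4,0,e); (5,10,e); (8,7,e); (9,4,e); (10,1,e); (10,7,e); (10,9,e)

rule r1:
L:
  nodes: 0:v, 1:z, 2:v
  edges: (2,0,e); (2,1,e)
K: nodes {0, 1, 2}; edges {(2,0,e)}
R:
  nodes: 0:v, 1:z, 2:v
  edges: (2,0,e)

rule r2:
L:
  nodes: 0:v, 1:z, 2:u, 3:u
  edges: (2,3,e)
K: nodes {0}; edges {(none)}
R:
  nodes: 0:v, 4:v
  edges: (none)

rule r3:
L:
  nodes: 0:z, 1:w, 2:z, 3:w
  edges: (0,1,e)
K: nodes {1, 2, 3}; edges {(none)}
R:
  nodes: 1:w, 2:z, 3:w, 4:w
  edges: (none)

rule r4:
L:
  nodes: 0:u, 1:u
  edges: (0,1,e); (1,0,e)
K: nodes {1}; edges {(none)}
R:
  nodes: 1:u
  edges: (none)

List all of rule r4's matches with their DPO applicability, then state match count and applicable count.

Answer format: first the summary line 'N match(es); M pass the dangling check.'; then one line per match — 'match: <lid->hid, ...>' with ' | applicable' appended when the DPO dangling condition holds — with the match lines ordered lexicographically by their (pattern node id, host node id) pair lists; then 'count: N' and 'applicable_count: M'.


2 match(es); 1 pass the dangling check.
match: 0->0, 1->4 | applicable
match: 0->4, 1->0
count: 2
applicable_count: 1


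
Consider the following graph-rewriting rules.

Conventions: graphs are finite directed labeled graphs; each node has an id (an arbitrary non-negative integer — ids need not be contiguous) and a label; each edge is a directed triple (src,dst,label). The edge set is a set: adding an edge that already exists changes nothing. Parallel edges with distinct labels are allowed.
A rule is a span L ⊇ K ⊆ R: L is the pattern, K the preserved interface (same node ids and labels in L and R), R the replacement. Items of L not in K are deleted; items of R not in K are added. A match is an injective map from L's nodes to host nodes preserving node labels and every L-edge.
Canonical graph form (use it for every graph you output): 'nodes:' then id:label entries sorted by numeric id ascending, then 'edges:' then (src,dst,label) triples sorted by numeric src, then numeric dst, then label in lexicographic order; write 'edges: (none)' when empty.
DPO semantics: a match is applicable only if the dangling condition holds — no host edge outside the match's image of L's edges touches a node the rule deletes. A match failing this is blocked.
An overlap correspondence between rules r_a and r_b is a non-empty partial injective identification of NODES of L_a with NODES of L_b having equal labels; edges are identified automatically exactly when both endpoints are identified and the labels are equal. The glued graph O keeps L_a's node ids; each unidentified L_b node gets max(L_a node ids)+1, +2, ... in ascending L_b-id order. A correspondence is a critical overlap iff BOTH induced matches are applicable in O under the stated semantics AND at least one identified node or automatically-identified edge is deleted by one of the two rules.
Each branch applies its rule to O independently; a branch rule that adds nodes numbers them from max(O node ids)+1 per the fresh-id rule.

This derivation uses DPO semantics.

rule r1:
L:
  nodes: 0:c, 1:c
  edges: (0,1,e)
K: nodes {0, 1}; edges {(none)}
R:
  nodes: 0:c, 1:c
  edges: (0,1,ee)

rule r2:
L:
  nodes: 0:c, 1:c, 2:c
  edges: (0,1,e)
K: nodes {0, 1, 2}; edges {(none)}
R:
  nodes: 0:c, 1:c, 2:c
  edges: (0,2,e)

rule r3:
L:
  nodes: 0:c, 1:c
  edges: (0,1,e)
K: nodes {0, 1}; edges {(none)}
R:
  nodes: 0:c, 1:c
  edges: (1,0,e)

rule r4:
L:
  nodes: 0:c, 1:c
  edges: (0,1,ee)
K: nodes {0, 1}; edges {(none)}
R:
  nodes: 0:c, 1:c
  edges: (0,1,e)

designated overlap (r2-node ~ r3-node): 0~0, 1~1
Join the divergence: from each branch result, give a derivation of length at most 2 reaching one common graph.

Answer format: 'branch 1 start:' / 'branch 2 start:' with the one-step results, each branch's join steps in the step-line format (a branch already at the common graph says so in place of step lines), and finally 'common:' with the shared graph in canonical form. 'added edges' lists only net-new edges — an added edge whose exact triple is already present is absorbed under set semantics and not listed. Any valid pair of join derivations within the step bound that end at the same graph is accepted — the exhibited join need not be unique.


branch 1 start:
nodes: 0:c, 1:c, 2:c
edges: (0,2,e)
branch 2 start:
nodes: 0:c, 1:c, 2:c
edges: (1,0,e)
branch 1 step 1: rule r2; match: 0->0, 1->2, 2->1; deleted nodes (none); deleted edges (0,2,e); added nodes (none); added edges (0,1,e); result: nodes: 0:c, 1:c, 2:c edges: (0,1,e)
branch 2 step 1: rule r3; match: 0->1, 1->0; deleted nodes (none); deleted edges (1,0,e); added nodes (none); added edges (0,1,e); result: nodes: 0:c, 1:c, 2:c edges: (0,1,e)
common:
nodes: 0:c, 1:c, 2:c
edges: (0,1,e)


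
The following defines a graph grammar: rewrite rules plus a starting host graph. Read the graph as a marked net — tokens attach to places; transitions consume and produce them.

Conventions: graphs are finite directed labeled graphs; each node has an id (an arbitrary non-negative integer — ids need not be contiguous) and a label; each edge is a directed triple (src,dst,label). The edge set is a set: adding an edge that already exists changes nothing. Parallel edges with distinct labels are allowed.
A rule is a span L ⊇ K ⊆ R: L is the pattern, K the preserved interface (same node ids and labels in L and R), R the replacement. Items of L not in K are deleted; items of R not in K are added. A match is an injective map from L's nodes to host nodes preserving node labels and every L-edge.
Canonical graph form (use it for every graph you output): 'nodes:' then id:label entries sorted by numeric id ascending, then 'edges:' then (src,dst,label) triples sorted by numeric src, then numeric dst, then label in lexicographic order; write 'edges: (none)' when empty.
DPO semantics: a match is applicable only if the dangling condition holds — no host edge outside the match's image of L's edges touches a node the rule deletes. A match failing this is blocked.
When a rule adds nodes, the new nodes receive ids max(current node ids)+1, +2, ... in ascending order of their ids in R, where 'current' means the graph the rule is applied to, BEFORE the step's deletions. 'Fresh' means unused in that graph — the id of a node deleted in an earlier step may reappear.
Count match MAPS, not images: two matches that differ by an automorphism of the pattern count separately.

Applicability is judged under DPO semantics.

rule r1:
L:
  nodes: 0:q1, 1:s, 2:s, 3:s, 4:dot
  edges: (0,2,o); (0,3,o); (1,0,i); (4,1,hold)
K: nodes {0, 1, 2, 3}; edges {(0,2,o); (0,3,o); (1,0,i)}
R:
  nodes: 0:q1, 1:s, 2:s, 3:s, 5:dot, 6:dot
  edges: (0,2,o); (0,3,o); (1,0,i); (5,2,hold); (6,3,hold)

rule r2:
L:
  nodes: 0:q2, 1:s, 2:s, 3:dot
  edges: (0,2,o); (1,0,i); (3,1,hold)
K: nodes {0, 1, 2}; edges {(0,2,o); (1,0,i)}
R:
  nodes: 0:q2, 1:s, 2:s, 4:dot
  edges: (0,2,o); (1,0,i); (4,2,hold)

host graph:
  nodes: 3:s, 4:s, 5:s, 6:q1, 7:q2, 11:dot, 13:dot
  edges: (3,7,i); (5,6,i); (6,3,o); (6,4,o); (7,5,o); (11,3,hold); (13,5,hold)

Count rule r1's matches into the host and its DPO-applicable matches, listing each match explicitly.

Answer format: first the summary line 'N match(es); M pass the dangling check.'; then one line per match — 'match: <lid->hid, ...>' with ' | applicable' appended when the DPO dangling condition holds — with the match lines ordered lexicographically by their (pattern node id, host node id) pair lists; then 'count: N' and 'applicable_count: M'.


2 match(es); 2 pass the dangling check.
match: 0->6, 1->5, 2->3, 3->4, 4->13 | applicable
match: 0->6, 1->5, 2->4, 3->3, 4->13 | applicable
count: 2
applicable_count: 2
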